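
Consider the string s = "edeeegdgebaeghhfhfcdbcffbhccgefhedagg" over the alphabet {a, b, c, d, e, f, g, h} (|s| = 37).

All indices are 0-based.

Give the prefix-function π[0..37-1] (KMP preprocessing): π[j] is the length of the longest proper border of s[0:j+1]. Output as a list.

π[0] = 0
j=1 s[j]='d': π[1]=0 (border '')
j=2 s[j]='e': π[2]=1 (border 'e')
j=3 s[j]='e': k: 1→0; π[3]=1 (border 'e')
j=4 s[j]='e': k: 1→0; π[4]=1 (border 'e')
j=5 s[j]='g': k: 1→0; π[5]=0 (border '')
j=6 s[j]='d': π[6]=0 (border '')
j=7 s[j]='g': π[7]=0 (border '')
j=8 s[j]='e': π[8]=1 (border 'e')
j=9 s[j]='b': k: 1→0; π[9]=0 (border '')
j=10 s[j]='a': π[10]=0 (border '')
j=11 s[j]='e': π[11]=1 (border 'e')
j=12 s[j]='g': k: 1→0; π[12]=0 (border '')
j=13 s[j]='h': π[13]=0 (border '')
j=14 s[j]='h': π[14]=0 (border '')
j=15 s[j]='f': π[15]=0 (border '')
j=16 s[j]='h': π[16]=0 (border '')
j=17 s[j]='f': π[17]=0 (border '')
j=18 s[j]='c': π[18]=0 (border '')
j=19 s[j]='d': π[19]=0 (border '')
j=20 s[j]='b': π[20]=0 (border '')
j=21 s[j]='c': π[21]=0 (border '')
j=22 s[j]='f': π[22]=0 (border '')
j=23 s[j]='f': π[23]=0 (border '')
j=24 s[j]='b': π[24]=0 (border '')
j=25 s[j]='h': π[25]=0 (border '')
j=26 s[j]='c': π[26]=0 (border '')
j=27 s[j]='c': π[27]=0 (border '')
j=28 s[j]='g': π[28]=0 (border '')
j=29 s[j]='e': π[29]=1 (border 'e')
j=30 s[j]='f': k: 1→0; π[30]=0 (border '')
j=31 s[j]='h': π[31]=0 (border '')
j=32 s[j]='e': π[32]=1 (border 'e')
j=33 s[j]='d': π[33]=2 (border 'ed')
j=34 s[j]='a': k: 2→0; π[34]=0 (border '')
j=35 s[j]='g': π[35]=0 (border '')
j=36 s[j]='g': π[36]=0 (border '')

[0, 0, 1, 1, 1, 0, 0, 0, 1, 0, 0, 1, 0, 0, 0, 0, 0, 0, 0, 0, 0, 0, 0, 0, 0, 0, 0, 0, 0, 1, 0, 0, 1, 2, 0, 0, 0]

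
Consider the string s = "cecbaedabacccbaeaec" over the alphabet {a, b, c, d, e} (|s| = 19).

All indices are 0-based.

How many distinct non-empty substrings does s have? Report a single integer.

rank | idx | suffix
   0 |   7 | abacccbaeaec
   1 |   9 | acccbaeaec
   2 |  14 | aeaec
   3 |  16 | aec
   4 |   4 | aedabacccbaeaec
   5 |   8 | bacccbaeaec
   6 |  13 | baeaec
   7 |   3 | baedabacccbaeaec
   8 |  18 | c
   9 |  12 | cbaeaec
  10 |   2 | cbaedabacccbaeaec
  11 |  11 | ccbaeaec
  12 |  10 | cccbaeaec
  13 |   0 | cecbaedabacccbaeaec
  14 |   6 | dabacccbaeaec
  15 |  15 | eaec
  16 |  17 | ec
  17 |   1 | ecbaedabacccbaeaec
  18 |   5 | edabacccbaeaec

SA = [7, 9, 14, 16, 4, 8, 13, 3, 18, 12, 2, 11, 10, 0, 6, 15, 17, 1, 5]
rank  pair      lcp
   1  s[7:],s[9:]  1  'a'
   2  s[9:],s[14:]  1  'a'
   3  s[14:],s[16:]  2  'ae'
   4  s[16:],s[4:]  2  'ae'
   5  s[4:],s[8:]  0  ''
   6  s[8:],s[13:]  2  'ba'
   7  s[13:],s[3:]  3  'bae'
   8  s[3:],s[18:]  0  ''
   9  s[18:],s[12:]  1  'c'
  10  s[12:],s[2:]  4  'cbae'
  11  s[2:],s[11:]  1  'c'
  12  s[11:],s[10:]  2  'cc'
  13  s[10:],s[0:]  1  'c'
  14  s[0:],s[6:]  0  ''
  15  s[6:],s[15:]  0  ''
  16  s[15:],s[17:]  1  'e'
  17  s[17:],s[1:]  2  'ec'
  18  s[1:],s[5:]  1  'e'

n(n+1)/2 = 19·20/2 = 190
Σ LCP = 0 + 1 + 1 + 2 + 2 + 0 + 2 + 3 + 0 + 1 + 4 + 1 + 2 + 1 + 0 + 0 + 1 + 2 + 1 = 24
distinct = 190 − 24 = 166

166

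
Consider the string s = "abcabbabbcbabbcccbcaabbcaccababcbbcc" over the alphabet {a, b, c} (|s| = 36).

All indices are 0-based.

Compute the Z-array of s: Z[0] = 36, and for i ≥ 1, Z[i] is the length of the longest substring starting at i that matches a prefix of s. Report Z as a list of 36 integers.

Z[0]=36
i=1: outside box; Z[1]=0
i=2: outside box; Z[2]=0
i=3: outside box; Z[3]=2 scan→box=[3,5)
i=4: min(r-i=1, Z[1]=0)=0; Z[4]=0
i=5: outside box; Z[5]=0
i=6: outside box; Z[6]=2 scan→box=[6,8)
i=7: min(r-i=1, Z[1]=0)=0; Z[7]=0
i=8: outside box; Z[8]=0
i=9: outside box; Z[9]=0
i=10: outside box; Z[10]=0
i=11: outside box; Z[11]=2 scan→box=[11,13)
i=12: min(r-i=1, Z[1]=0)=0; Z[12]=0
i=13: outside box; Z[13]=0
i=14: outside box; Z[14]=0
i=15: outside box; Z[15]=0
i=16: outside box; Z[16]=0
i=17: outside box; Z[17]=0
i=18: outside box; Z[18]=0
i=19: outside box; Z[19]=1 scan→box=[19,20)
i=20: outside box; Z[20]=2 scan→box=[20,22)
i=21: min(r-i=1, Z[1]=0)=0; Z[21]=0
i=22: outside box; Z[22]=0
i=23: outside box; Z[23]=0
i=24: outside box; Z[24]=1 scan→box=[24,25)
i=25: outside box; Z[25]=0
i=26: outside box; Z[26]=0
i=27: outside box; Z[27]=2 scan→box=[27,29)
i=28: min(r-i=1, Z[1]=0)=0; Z[28]=0
i=29: outside box; Z[29]=3 scan→box=[29,32)
i=30: min(r-i=2, Z[1]=0)=0; Z[30]=0
i=31: min(r-i=1, Z[2]=0)=0; Z[31]=0
i=32: outside box; Z[32]=0
i=33: outside box; Z[33]=0
i=34: outside box; Z[34]=0
i=35: outside box; Z[35]=0

[36, 0, 0, 2, 0, 0, 2, 0, 0, 0, 0, 2, 0, 0, 0, 0, 0, 0, 0, 1, 2, 0, 0, 0, 1, 0, 0, 2, 0, 3, 0, 0, 0, 0, 0, 0]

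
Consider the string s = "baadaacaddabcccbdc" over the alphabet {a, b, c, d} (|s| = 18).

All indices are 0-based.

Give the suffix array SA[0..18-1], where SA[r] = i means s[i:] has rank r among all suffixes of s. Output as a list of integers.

[4, 1, 10, 5, 2, 7, 0, 11, 15, 17, 6, 14, 13, 12, 3, 9, 16, 8]

rank→(start, suffix):
  0 → (4, 'aacaddabcccbdc')
  1 → (1, 'aadaacaddabcccbdc')
  2 → (10, 'abcccbdc')
  3 → (5, 'acaddabcccbdc')
  4 → (2, 'adaacaddabcccbdc')
  5 → (7, 'addabcccbdc')
  6 → (0, 'baadaacaddabcccbdc')
  7 → (11, 'bcccbdc')
  8 → (15, 'bdc')
  9 → (17, 'c')
  10 → (6, 'caddabcccbdc')
  11 → (14, 'cbdc')
  12 → (13, 'ccbdc')
  13 → (12, 'cccbdc')
  14 → (3, 'daacaddabcccbdc')
  15 → (9, 'dabcccbdc')
  16 → (16, 'dc')
  17 → (8, 'ddabcccbdc')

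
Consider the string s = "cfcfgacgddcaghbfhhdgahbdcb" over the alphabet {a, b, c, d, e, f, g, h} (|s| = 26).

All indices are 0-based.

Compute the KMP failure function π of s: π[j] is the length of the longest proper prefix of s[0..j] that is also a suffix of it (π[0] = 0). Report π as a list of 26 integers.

[0, 0, 1, 2, 0, 0, 1, 0, 0, 0, 1, 0, 0, 0, 0, 0, 0, 0, 0, 0, 0, 0, 0, 0, 1, 0]

π[0] = 0
j=1 s[j]='f': π[1]=0 (border '')
j=2 s[j]='c': π[2]=1 (border 'c')
j=3 s[j]='f': π[3]=2 (border 'cf')
j=4 s[j]='g': k: 2→0; π[4]=0 (border '')
j=5 s[j]='a': π[5]=0 (border '')
j=6 s[j]='c': π[6]=1 (border 'c')
j=7 s[j]='g': k: 1→0; π[7]=0 (border '')
j=8 s[j]='d': π[8]=0 (border '')
j=9 s[j]='d': π[9]=0 (border '')
j=10 s[j]='c': π[10]=1 (border 'c')
j=11 s[j]='a': k: 1→0; π[11]=0 (border '')
j=12 s[j]='g': π[12]=0 (border '')
j=13 s[j]='h': π[13]=0 (border '')
j=14 s[j]='b': π[14]=0 (border '')
j=15 s[j]='f': π[15]=0 (border '')
j=16 s[j]='h': π[16]=0 (border '')
j=17 s[j]='h': π[17]=0 (border '')
j=18 s[j]='d': π[18]=0 (border '')
j=19 s[j]='g': π[19]=0 (border '')
j=20 s[j]='a': π[20]=0 (border '')
j=21 s[j]='h': π[21]=0 (border '')
j=22 s[j]='b': π[22]=0 (border '')
j=23 s[j]='d': π[23]=0 (border '')
j=24 s[j]='c': π[24]=1 (border 'c')
j=25 s[j]='b': k: 1→0; π[25]=0 (border '')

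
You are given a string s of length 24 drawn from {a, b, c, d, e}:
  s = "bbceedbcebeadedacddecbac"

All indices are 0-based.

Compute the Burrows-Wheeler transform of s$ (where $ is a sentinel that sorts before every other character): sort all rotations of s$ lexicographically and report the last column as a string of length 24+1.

cbdec$dbeaeabbeecdabcddec

rank  rotation                   last
    0  $bbceedbcebeadedacddecbac  c
    1  ac$bbceedbcebeadedacddecb  b
    2  acddecbac$bbceedbcebeaded  d
    3  adedacddecbac$bbceedbcebe  e
    4  bac$bbceedbcebeadedacddec  c
    5  bbceedbcebeadedacddecbac$  $
    6  bcebeadedacddecbac$bbceed  d
    7  bceedbcebeadedacddecbac$b  b
    8  beadedacddecbac$bbceedbce  e
    9  c$bbceedbcebeadedacddecba  a
   10  cbac$bbceedbcebeadedacdde  e
   11  cddecbac$bbceedbcebeadeda  a
   12  cebeadedacddecbac$bbceedb  b
   13  ceedbcebeadedacddecbac$bb  b
   14  dacddecbac$bbceedbcebeade  e
   15  dbcebeadedacddecbac$bbcee  e
   16  ddecbac$bbceedbcebeadedac  c
   17  decbac$bbceedbcebeadedacd  d
   18  dedacddecbac$bbceedbcebea  a
   19  eadedacddecbac$bbceedbceb  b
   20  ebeadedacddecbac$bbceedbc  c
   21  ecbac$bbceedbcebeadedacdd  d
   22  edacddecbac$bbceedbcebead  d
   23  edbcebeadedacddecbac$bbce  e
   24  eedbcebeadedacddecbac$bbc  c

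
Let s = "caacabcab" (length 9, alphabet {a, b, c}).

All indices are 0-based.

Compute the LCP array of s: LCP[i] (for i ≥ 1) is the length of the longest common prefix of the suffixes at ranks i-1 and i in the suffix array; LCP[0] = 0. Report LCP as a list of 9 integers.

sorted suffixes:
  #0 SA[0]=1  'aacabcab'
  #1 SA[1]=7  'ab'
  #2 SA[2]=4  'abcab'
  #3 SA[3]=2  'acabcab'
  #4 SA[4]=8  'b'
  #5 SA[5]=5  'bcab'
  #6 SA[6]=0  'caacabcab'
  #7 SA[7]=6  'cab'
  #8 SA[8]=3  'cabcab'

SA = [1, 7, 4, 2, 8, 5, 0, 6, 3]
rank  pair      lcp
   1  s[1:],s[7:]  1  'a'
   2  s[7:],s[4:]  2  'ab'
   3  s[4:],s[2:]  1  'a'
   4  s[2:],s[8:]  0  ''
   5  s[8:],s[5:]  1  'b'
   6  s[5:],s[0:]  0  ''
   7  s[0:],s[6:]  2  'ca'
   8  s[6:],s[3:]  3  'cab'

[0, 1, 2, 1, 0, 1, 0, 2, 3]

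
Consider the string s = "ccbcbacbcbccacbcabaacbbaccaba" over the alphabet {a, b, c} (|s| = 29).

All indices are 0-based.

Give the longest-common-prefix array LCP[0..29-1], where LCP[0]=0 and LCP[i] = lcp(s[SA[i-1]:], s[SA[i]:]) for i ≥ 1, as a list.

[0, 1, 1, 3, 1, 3, 4, 2, 0, 2, 2, 3, 1, 1, 2, 3, 2, 0, 4, 2, 1, 2, 2, 3, 4, 3, 1, 3, 2]

sorted suffixes:
  #0 SA[0]=28  'a'
  #1 SA[1]=18  'aacbbaccaba'
  #2 SA[2]=26  'aba'
  #3 SA[3]=16  'abaacbbaccaba'
  #4 SA[4]=19  'acbbaccaba'
  #5 SA[5]=12  'acbcabaacbbaccaba'
  #6 SA[6]=5  'acbcbccacbcabaacbbaccaba'
  #7 SA[7]=23  'accaba'
  #8 SA[8]=27  'ba'
  #9 SA[9]=17  'baacbbaccaba'
  #10 SA[10]=4  'bacbcbccacbcabaacbbaccaba'
  #11 SA[11]=22  'baccaba'
  #12 SA[12]=21  'bbaccaba'
  #13 SA[13]=14  'bcabaacbbaccaba'
  #14 SA[14]=2  'bcbacbcbccacbcabaacbbaccaba'
  #15 SA[15]=7  'bcbccacbcabaacbbaccaba'
  #16 SA[16]=9  'bccacbcabaacbbaccaba'
  #17 SA[17]=25  'caba'
  #18 SA[18]=15  'cabaacbbaccaba'
  #19 SA[19]=11  'cacbcabaacbbaccaba'
  #20 SA[20]=3  'cbacbcbccacbcabaacbbaccaba'
  #21 SA[21]=20  'cbbaccaba'
  #22 SA[22]=13  'cbcabaacbbaccaba'
  #23 SA[23]=1  'cbcbacbcbccacbcabaacbbaccaba'
  #24 SA[24]=6  'cbcbccacbcabaacbbaccaba'
  #25 SA[25]=8  'cbccacbcabaacbbaccaba'
  #26 SA[26]=24  'ccaba'
  #27 SA[27]=10  'ccacbcabaacbbaccaba'
  #28 SA[28]=0  'ccbcbacbcbccacbcabaacbbaccaba'

SA = [28, 18, 26, 16, 19, 12, 5, 23, 27, 17, 4, 22, 21, 14, 2, 7, 9, 25, 15, 11, 3, 20, 13, 1, 6, 8, 24, 10, 0]
i: (SA[i-1],SA[i]) lcp shared
  1: (28,18) 1 'a'
  2: (18,26) 1 'a'
  3: (26,16) 3 'aba'
  4: (16,19) 1 'a'
  5: (19,12) 3 'acb'
  6: (12,5) 4 'acbc'
  7: (5,23) 2 'ac'
  8: (23,27) 0 ''
  9: (27,17) 2 'ba'
  10: (17,4) 2 'ba'
  11: (4,22) 3 'bac'
  12: (22,21) 1 'b'
  13: (21,14) 1 'b'
  14: (14,2) 2 'bc'
  15: (2,7) 3 'bcb'
  16: (7,9) 2 'bc'
  17: (9,25) 0 ''
  18: (25,15) 4 'caba'
  19: (15,11) 2 'ca'
  20: (11,3) 1 'c'
  21: (3,20) 2 'cb'
  22: (20,13) 2 'cb'
  23: (13,1) 3 'cbc'
  24: (1,6) 4 'cbcb'
  25: (6,8) 3 'cbc'
  26: (8,24) 1 'c'
  27: (24,10) 3 'cca'
  28: (10,0) 2 'cc'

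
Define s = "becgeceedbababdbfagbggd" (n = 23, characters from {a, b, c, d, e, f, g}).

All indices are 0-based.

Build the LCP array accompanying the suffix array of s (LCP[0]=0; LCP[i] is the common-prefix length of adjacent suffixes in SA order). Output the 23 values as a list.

[0, 2, 1, 0, 3, 1, 1, 1, 1, 0, 1, 0, 1, 2, 0, 2, 1, 1, 0, 0, 1, 1, 1]

sorted suffixes:
  #0 SA[0]=10  'ababdbfagbggd'
  #1 SA[1]=12  'abdbfagbggd'
  #2 SA[2]=17  'agbggd'
  #3 SA[3]=9  'bababdbfagbggd'
  #4 SA[4]=11  'babdbfagbggd'
  #5 SA[5]=13  'bdbfagbggd'
  #6 SA[6]=0  'becgeceedbababdbfagbggd'
  #7 SA[7]=15  'bfagbggd'
  #8 SA[8]=19  'bggd'
  #9 SA[9]=5  'ceedbababdbfagbggd'
  #10 SA[10]=2  'cgeceedbababdbfagbggd'
  #11 SA[11]=22  'd'
  #12 SA[12]=8  'dbababdbfagbggd'
  #13 SA[13]=14  'dbfagbggd'
  #14 SA[14]=4  'eceedbababdbfagbggd'
  #15 SA[15]=1  'ecgeceedbababdbfagbggd'
  #16 SA[16]=7  'edbababdbfagbggd'
  #17 SA[17]=6  'eedbababdbfagbggd'
  #18 SA[18]=16  'fagbggd'
  #19 SA[19]=18  'gbggd'
  #20 SA[20]=21  'gd'
  #21 SA[21]=3  'geceedbababdbfagbggd'
  #22 SA[22]=20  'ggd'

SA = [10, 12, 17, 9, 11, 13, 0, 15, 19, 5, 2, 22, 8, 14, 4, 1, 7, 6, 16, 18, 21, 3, 20]
rank  pair      lcp
   1  s[10:],s[12:]  2  'ab'
   2  s[12:],s[17:]  1  'a'
   3  s[17:],s[9:]  0  ''
   4  s[9:],s[11:]  3  'bab'
   5  s[11:],s[13:]  1  'b'
   6  s[13:],s[0:]  1  'b'
   7  s[0:],s[15:]  1  'b'
   8  s[15:],s[19:]  1  'b'
   9  s[19:],s[5:]  0  ''
  10  s[5:],s[2:]  1  'c'
  11  s[2:],s[22:]  0  ''
  12  s[22:],s[8:]  1  'd'
  13  s[8:],s[14:]  2  'db'
  14  s[14:],s[4:]  0  ''
  15  s[4:],s[1:]  2  'ec'
  16  s[1:],s[7:]  1  'e'
  17  s[7:],s[6:]  1  'e'
  18  s[6:],s[16:]  0  ''
  19  s[16:],s[18:]  0  ''
  20  s[18:],s[21:]  1  'g'
  21  s[21:],s[3:]  1  'g'
  22  s[3:],s[20:]  1  'g'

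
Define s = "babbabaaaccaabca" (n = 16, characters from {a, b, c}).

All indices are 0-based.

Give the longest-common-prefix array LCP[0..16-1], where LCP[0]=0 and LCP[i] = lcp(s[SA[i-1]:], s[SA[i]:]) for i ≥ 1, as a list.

[0, 1, 2, 2, 1, 2, 2, 1, 0, 2, 3, 1, 1, 0, 2, 1]

rank→(start, suffix):
  0 → (15, 'a')
  1 → (6, 'aaaccaabca')
  2 → (11, 'aabca')
  3 → (7, 'aaccaabca')
  4 → (4, 'abaaaccaabca')
  5 → (1, 'abbabaaaccaabca')
  6 → (12, 'abca')
  7 → (8, 'accaabca')
  8 → (5, 'baaaccaabca')
  9 → (3, 'babaaaccaabca')
  10 → (0, 'babbabaaaccaabca')
  11 → (2, 'bbabaaaccaabca')
  12 → (13, 'bca')
  13 → (14, 'ca')
  14 → (10, 'caabca')
  15 → (9, 'ccaabca')

SA = [15, 6, 11, 7, 4, 1, 12, 8, 5, 3, 0, 2, 13, 14, 10, 9]
[i] adj suffixes → lcp
  [1] 15/6 → 1 ('a')
  [2] 6/11 → 2 ('aa')
  [3] 11/7 → 2 ('aa')
  [4] 7/4 → 1 ('a')
  [5] 4/1 → 2 ('ab')
  [6] 1/12 → 2 ('ab')
  [7] 12/8 → 1 ('a')
  [8] 8/5 → 0 ('')
  [9] 5/3 → 2 ('ba')
  [10] 3/0 → 3 ('bab')
  [11] 0/2 → 1 ('b')
  [12] 2/13 → 1 ('b')
  [13] 13/14 → 0 ('')
  [14] 14/10 → 2 ('ca')
  [15] 10/9 → 1 ('c')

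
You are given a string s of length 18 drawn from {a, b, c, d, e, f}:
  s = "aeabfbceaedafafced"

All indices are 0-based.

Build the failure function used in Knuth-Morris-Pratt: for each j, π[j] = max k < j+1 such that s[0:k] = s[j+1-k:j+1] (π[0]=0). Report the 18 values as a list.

π[0] = 0
j=1 s[j]='e': π[1]=0 (border '')
j=2 s[j]='a': π[2]=1 (border 'a')
j=3 s[j]='b': k: 1→0; π[3]=0 (border '')
j=4 s[j]='f': π[4]=0 (border '')
j=5 s[j]='b': π[5]=0 (border '')
j=6 s[j]='c': π[6]=0 (border '')
j=7 s[j]='e': π[7]=0 (border '')
j=8 s[j]='a': π[8]=1 (border 'a')
j=9 s[j]='e': π[9]=2 (border 'ae')
j=10 s[j]='d': k: 2→0; π[10]=0 (border '')
j=11 s[j]='a': π[11]=1 (border 'a')
j=12 s[j]='f': k: 1→0; π[12]=0 (border '')
j=13 s[j]='a': π[13]=1 (border 'a')
j=14 s[j]='f': k: 1→0; π[14]=0 (border '')
j=15 s[j]='c': π[15]=0 (border '')
j=16 s[j]='e': π[16]=0 (border '')
j=17 s[j]='d': π[17]=0 (border '')

[0, 0, 1, 0, 0, 0, 0, 0, 1, 2, 0, 1, 0, 1, 0, 0, 0, 0]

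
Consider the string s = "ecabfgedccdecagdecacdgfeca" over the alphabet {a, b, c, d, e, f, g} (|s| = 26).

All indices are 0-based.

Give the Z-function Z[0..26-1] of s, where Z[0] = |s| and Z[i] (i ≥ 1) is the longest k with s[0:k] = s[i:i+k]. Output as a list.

Z[0]=26
i=1: fresh scan; Z[1]=0
i=2: fresh scan; Z[2]=0
i=3: fresh scan; Z[3]=0
i=4: fresh scan; Z[4]=0
i=5: fresh scan; Z[5]=0
i=6: fresh scan; Z[6]=1 scan→box=[6,7)
i=7: fresh scan; Z[7]=0
i=8: fresh scan; Z[8]=0
i=9: fresh scan; Z[9]=0
i=10: fresh scan; Z[10]=0
i=11: fresh scan; Z[11]=3 scan→box=[11,14)
i=12: min(r-i=2, Z[1]=0)=0; Z[12]=0
i=13: min(r-i=1, Z[2]=0)=0; Z[13]=0
i=14: fresh scan; Z[14]=0
i=15: fresh scan; Z[15]=0
i=16: fresh scan; Z[16]=3 scan→box=[16,19)
i=17: min(r-i=2, Z[1]=0)=0; Z[17]=0
i=18: min(r-i=1, Z[2]=0)=0; Z[18]=0
i=19: fresh scan; Z[19]=0
i=20: fresh scan; Z[20]=0
i=21: fresh scan; Z[21]=0
i=22: fresh scan; Z[22]=0
i=23: fresh scan; Z[23]=3 scan→box=[23,26)
i=24: min(r-i=2, Z[1]=0)=0; Z[24]=0
i=25: min(r-i=1, Z[2]=0)=0; Z[25]=0

[26, 0, 0, 0, 0, 0, 1, 0, 0, 0, 0, 3, 0, 0, 0, 0, 3, 0, 0, 0, 0, 0, 0, 3, 0, 0]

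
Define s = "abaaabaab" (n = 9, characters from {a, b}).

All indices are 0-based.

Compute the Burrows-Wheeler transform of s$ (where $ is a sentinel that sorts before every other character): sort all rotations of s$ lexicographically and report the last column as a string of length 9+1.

rank  rotation    last
    0  $abaaabaab  b
    1  aaabaab$ab  b
    2  aab$abaaab  b
    3  aabaab$aba  a
    4  ab$abaaaba  a
    5  abaaabaab$  $
    6  abaab$abaa  a
    7  b$abaaabaa  a
    8  baaabaab$a  a
    9  baab$abaaa  a

bbbaa$aaaa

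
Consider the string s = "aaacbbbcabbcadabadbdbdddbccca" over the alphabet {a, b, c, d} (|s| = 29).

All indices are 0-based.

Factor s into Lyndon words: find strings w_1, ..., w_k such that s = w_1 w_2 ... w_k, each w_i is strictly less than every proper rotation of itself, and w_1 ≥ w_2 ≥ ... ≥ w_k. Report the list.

emit factor 1: 'aaacbbbcabbcadabadbdbdddbccc' (i=0, period=28)
emit factor 2: 'a' (i=28, period=1)

["aaacbbbcabbcadabadbdbdddbccc", "a"]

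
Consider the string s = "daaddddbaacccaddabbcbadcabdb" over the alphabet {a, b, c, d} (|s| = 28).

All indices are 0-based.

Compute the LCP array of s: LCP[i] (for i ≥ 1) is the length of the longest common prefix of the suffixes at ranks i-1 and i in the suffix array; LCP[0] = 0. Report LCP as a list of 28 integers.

sorted suffixes:
  #0 SA[0]=8  'aacccaddabbcbadcabdb'
  #1 SA[1]=1  'aaddddbaacccaddabbcbadcabdb'
  #2 SA[2]=16  'abbcbadcabdb'
  #3 SA[3]=24  'abdb'
  #4 SA[4]=9  'acccaddabbcbadcabdb'
  #5 SA[5]=21  'adcabdb'
  #6 SA[6]=13  'addabbcbadcabdb'
  #7 SA[7]=2  'addddbaacccaddabbcbadcabdb'
  #8 SA[8]=27  'b'
  #9 SA[9]=7  'baacccaddabbcbadcabdb'
  #10 SA[10]=20  'badcabdb'
  #11 SA[11]=17  'bbcbadcabdb'
  #12 SA[12]=18  'bcbadcabdb'
  #13 SA[13]=25  'bdb'
  #14 SA[14]=23  'cabdb'
  #15 SA[15]=12  'caddabbcbadcabdb'
  #16 SA[16]=19  'cbadcabdb'
  #17 SA[17]=11  'ccaddabbcbadcabdb'
  #18 SA[18]=10  'cccaddabbcbadcabdb'
  #19 SA[19]=0  'daaddddbaacccaddabbcbadcabdb'
  #20 SA[20]=15  'dabbcbadcabdb'
  #21 SA[21]=26  'db'
  #22 SA[22]=6  'dbaacccaddabbcbadcabdb'
  #23 SA[23]=22  'dcabdb'
  #24 SA[24]=14  'ddabbcbadcabdb'
  #25 SA[25]=5  'ddbaacccaddabbcbadcabdb'
  #26 SA[26]=4  'dddbaacccaddabbcbadcabdb'
  #27 SA[27]=3  'ddddbaacccaddabbcbadcabdb'

SA = [8, 1, 16, 24, 9, 21, 13, 2, 27, 7, 20, 17, 18, 25, 23, 12, 19, 11, 10, 0, 15, 26, 6, 22, 14, 5, 4, 3]
[i] adj suffixes → lcp
  [1] 8/1 → 2 ('aa')
  [2] 1/16 → 1 ('a')
  [3] 16/24 → 2 ('ab')
  [4] 24/9 → 1 ('a')
  [5] 9/21 → 1 ('a')
  [6] 21/13 → 2 ('ad')
  [7] 13/2 → 3 ('add')
  [8] 2/27 → 0 ('')
  [9] 27/7 → 1 ('b')
  [10] 7/20 → 2 ('ba')
  [11] 20/17 → 1 ('b')
  [12] 17/18 → 1 ('b')
  [13] 18/25 → 1 ('b')
  [14] 25/23 → 0 ('')
  [15] 23/12 → 2 ('ca')
  [16] 12/19 → 1 ('c')
  [17] 19/11 → 1 ('c')
  [18] 11/10 → 2 ('cc')
  [19] 10/0 → 0 ('')
  [20] 0/15 → 2 ('da')
  [21] 15/26 → 1 ('d')
  [22] 26/6 → 2 ('db')
  [23] 6/22 → 1 ('d')
  [24] 22/14 → 1 ('d')
  [25] 14/5 → 2 ('dd')
  [26] 5/4 → 2 ('dd')
  [27] 4/3 → 3 ('ddd')

[0, 2, 1, 2, 1, 1, 2, 3, 0, 1, 2, 1, 1, 1, 0, 2, 1, 1, 2, 0, 2, 1, 2, 1, 1, 2, 2, 3]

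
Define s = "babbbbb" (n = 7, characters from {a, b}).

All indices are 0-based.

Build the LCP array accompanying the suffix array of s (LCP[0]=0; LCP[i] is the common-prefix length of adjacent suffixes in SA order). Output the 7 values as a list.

sorted suffixes:
  #0 SA[0]=1  'abbbbb'
  #1 SA[1]=6  'b'
  #2 SA[2]=0  'babbbbb'
  #3 SA[3]=5  'bb'
  #4 SA[4]=4  'bbb'
  #5 SA[5]=3  'bbbb'
  #6 SA[6]=2  'bbbbb'

SA = [1, 6, 0, 5, 4, 3, 2]
[i] adj suffixes → lcp
  [1] 1/6 → 0 ('')
  [2] 6/0 → 1 ('b')
  [3] 0/5 → 1 ('b')
  [4] 5/4 → 2 ('bb')
  [5] 4/3 → 3 ('bbb')
  [6] 3/2 → 4 ('bbbb')

[0, 0, 1, 1, 2, 3, 4]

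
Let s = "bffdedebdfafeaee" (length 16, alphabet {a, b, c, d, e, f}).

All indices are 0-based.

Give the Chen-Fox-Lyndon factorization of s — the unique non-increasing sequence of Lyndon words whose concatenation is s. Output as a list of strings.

["bffdede", "bdf", "afe", "aee"]

emit factor 1: 'bffdede' (i=0, period=7)
emit factor 2: 'bdf' (i=7, period=3)
emit factor 3: 'afe' (i=10, period=3)
emit factor 4: 'aee' (i=13, period=3)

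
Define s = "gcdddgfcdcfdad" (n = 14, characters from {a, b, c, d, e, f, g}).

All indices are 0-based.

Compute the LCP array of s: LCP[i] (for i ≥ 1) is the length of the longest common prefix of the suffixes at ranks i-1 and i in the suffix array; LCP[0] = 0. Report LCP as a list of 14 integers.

rank | idx | suffix
   0 |  12 | ad
   1 |   7 | cdcfdad
   2 |   1 | cdddgfcdcfdad
   3 |   9 | cfdad
   4 |  13 | d
   5 |  11 | dad
   6 |   8 | dcfdad
   7 |   2 | dddgfcdcfdad
   8 |   3 | ddgfcdcfdad
   9 |   4 | dgfcdcfdad
  10 |   6 | fcdcfdad
  11 |  10 | fdad
  12 |   0 | gcdddgfcdcfdad
  13 |   5 | gfcdcfdad

SA = [12, 7, 1, 9, 13, 11, 8, 2, 3, 4, 6, 10, 0, 5]
rank  pair      lcp
   1  s[12:],s[7:]  0  ''
   2  s[7:],s[1:]  2  'cd'
   3  s[1:],s[9:]  1  'c'
   4  s[9:],s[13:]  0  ''
   5  s[13:],s[11:]  1  'd'
   6  s[11:],s[8:]  1  'd'
   7  s[8:],s[2:]  1  'd'
   8  s[2:],s[3:]  2  'dd'
   9  s[3:],s[4:]  1  'd'
  10  s[4:],s[6:]  0  ''
  11  s[6:],s[10:]  1  'f'
  12  s[10:],s[0:]  0  ''
  13  s[0:],s[5:]  1  'g'

[0, 0, 2, 1, 0, 1, 1, 1, 2, 1, 0, 1, 0, 1]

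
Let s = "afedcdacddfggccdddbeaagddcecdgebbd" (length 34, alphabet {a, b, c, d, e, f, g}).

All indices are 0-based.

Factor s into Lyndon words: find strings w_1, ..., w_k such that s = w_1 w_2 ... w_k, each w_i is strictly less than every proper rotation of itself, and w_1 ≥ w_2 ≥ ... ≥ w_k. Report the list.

emit factor 1: 'afedcd' (i=0, period=6)
emit factor 2: 'acddfggccdddbe' (i=6, period=14)
emit factor 3: 'aagddcecdgebbd' (i=20, period=14)

["afedcd", "acddfggccdddbe", "aagddcecdgebbd"]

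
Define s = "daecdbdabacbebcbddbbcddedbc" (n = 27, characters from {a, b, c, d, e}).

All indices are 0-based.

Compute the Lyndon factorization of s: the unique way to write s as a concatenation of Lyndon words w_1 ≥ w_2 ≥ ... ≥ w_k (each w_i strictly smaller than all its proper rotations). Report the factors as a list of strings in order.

emit factor 1: 'd' (i=0, period=1)
emit factor 2: 'aecdbd' (i=1, period=6)
emit factor 3: 'abacbebcbddbbcddedbc' (i=7, period=20)

["d", "aecdbd", "abacbebcbddbbcddedbc"]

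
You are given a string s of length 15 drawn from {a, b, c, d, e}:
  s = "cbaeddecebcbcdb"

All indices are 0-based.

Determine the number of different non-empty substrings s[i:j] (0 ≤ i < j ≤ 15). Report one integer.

108

rank | idx | suffix
   0 |   2 | aeddecebcbcdb
   1 |  14 | b
   2 |   1 | baeddecebcbcdb
   3 |   9 | bcbcdb
   4 |  11 | bcdb
   5 |   0 | cbaeddecebcbcdb
   6 |  10 | cbcdb
   7 |  12 | cdb
   8 |   7 | cebcbcdb
   9 |  13 | db
  10 |   4 | ddecebcbcdb
  11 |   5 | decebcbcdb
  12 |   8 | ebcbcdb
  13 |   6 | ecebcbcdb
  14 |   3 | eddecebcbcdb

SA = [2, 14, 1, 9, 11, 0, 10, 12, 7, 13, 4, 5, 8, 6, 3]
[i] adj suffixes → lcp
  [1] 2/14 → 0 ('')
  [2] 14/1 → 1 ('b')
  [3] 1/9 → 1 ('b')
  [4] 9/11 → 2 ('bc')
  [5] 11/0 → 0 ('')
  [6] 0/10 → 2 ('cb')
  [7] 10/12 → 1 ('c')
  [8] 12/7 → 1 ('c')
  [9] 7/13 → 0 ('')
  [10] 13/4 → 1 ('d')
  [11] 4/5 → 1 ('d')
  [12] 5/8 → 0 ('')
  [13] 8/6 → 1 ('e')
  [14] 6/3 → 1 ('e')

n(n+1)/2 = 15·16/2 = 120
Σ LCP = 0 + 0 + 1 + 1 + 2 + 0 + 2 + 1 + 1 + 0 + 1 + 1 + 0 + 1 + 1 = 12
distinct = 120 − 12 = 108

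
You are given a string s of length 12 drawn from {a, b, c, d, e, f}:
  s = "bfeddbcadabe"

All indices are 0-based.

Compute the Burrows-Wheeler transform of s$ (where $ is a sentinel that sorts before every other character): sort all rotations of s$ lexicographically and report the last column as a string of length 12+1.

edcda$badebfb

rank  rotation       last
    0  $bfeddbcadabe  e
    1  abe$bfeddbcad  d
    2  adabe$bfeddbc  c
    3  bcadabe$bfedd  d
    4  be$bfeddbcada  a
    5  bfeddbcadabe$  $
    6  cadabe$bfeddb  b
    7  dabe$bfeddbca  a
    8  dbcadabe$bfed  d
    9  ddbcadabe$bfe  e
   10  e$bfeddbcadab  b
   11  eddbcadabe$bf  f
   12  feddbcadabe$b  b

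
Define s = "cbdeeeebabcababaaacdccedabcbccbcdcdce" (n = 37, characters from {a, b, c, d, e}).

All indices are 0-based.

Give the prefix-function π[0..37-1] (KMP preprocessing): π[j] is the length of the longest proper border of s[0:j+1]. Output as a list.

[0, 0, 0, 0, 0, 0, 0, 0, 0, 0, 1, 0, 0, 0, 0, 0, 0, 0, 1, 0, 1, 1, 0, 0, 0, 0, 1, 2, 1, 1, 2, 1, 0, 1, 0, 1, 0]

π[0] = 0
j=1 s[j]='b': π[1]=0 (border '')
j=2 s[j]='d': π[2]=0 (border '')
j=3 s[j]='e': π[3]=0 (border '')
j=4 s[j]='e': π[4]=0 (border '')
j=5 s[j]='e': π[5]=0 (border '')
j=6 s[j]='e': π[6]=0 (border '')
j=7 s[j]='b': π[7]=0 (border '')
j=8 s[j]='a': π[8]=0 (border '')
j=9 s[j]='b': π[9]=0 (border '')
j=10 s[j]='c': π[10]=1 (border 'c')
j=11 s[j]='a': k: 1→0; π[11]=0 (border '')
j=12 s[j]='b': π[12]=0 (border '')
j=13 s[j]='a': π[13]=0 (border '')
j=14 s[j]='b': π[14]=0 (border '')
j=15 s[j]='a': π[15]=0 (border '')
j=16 s[j]='a': π[16]=0 (border '')
j=17 s[j]='a': π[17]=0 (border '')
j=18 s[j]='c': π[18]=1 (border 'c')
j=19 s[j]='d': k: 1→0; π[19]=0 (border '')
j=20 s[j]='c': π[20]=1 (border 'c')
j=21 s[j]='c': k: 1→0; π[21]=1 (border 'c')
j=22 s[j]='e': k: 1→0; π[22]=0 (border '')
j=23 s[j]='d': π[23]=0 (border '')
j=24 s[j]='a': π[24]=0 (border '')
j=25 s[j]='b': π[25]=0 (border '')
j=26 s[j]='c': π[26]=1 (border 'c')
j=27 s[j]='b': π[27]=2 (border 'cb')
j=28 s[j]='c': k: 2→0; π[28]=1 (border 'c')
j=29 s[j]='c': k: 1→0; π[29]=1 (border 'c')
j=30 s[j]='b': π[30]=2 (border 'cb')
j=31 s[j]='c': k: 2→0; π[31]=1 (border 'c')
j=32 s[j]='d': k: 1→0; π[32]=0 (border '')
j=33 s[j]='c': π[33]=1 (border 'c')
j=34 s[j]='d': k: 1→0; π[34]=0 (border '')
j=35 s[j]='c': π[35]=1 (border 'c')
j=36 s[j]='e': k: 1→0; π[36]=0 (border '')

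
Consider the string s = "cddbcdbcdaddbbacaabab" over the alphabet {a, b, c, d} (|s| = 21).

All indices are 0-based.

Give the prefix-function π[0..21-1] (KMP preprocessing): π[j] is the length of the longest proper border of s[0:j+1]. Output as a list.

[0, 0, 0, 0, 1, 2, 0, 1, 2, 0, 0, 0, 0, 0, 0, 1, 0, 0, 0, 0, 0]

π[0] = 0
j=1 s[j]='d': π[1]=0 (border '')
j=2 s[j]='d': π[2]=0 (border '')
j=3 s[j]='b': π[3]=0 (border '')
j=4 s[j]='c': π[4]=1 (border 'c')
j=5 s[j]='d': π[5]=2 (border 'cd')
j=6 s[j]='b': k: 2→0; π[6]=0 (border '')
j=7 s[j]='c': π[7]=1 (border 'c')
j=8 s[j]='d': π[8]=2 (border 'cd')
j=9 s[j]='a': k: 2→0; π[9]=0 (border '')
j=10 s[j]='d': π[10]=0 (border '')
j=11 s[j]='d': π[11]=0 (border '')
j=12 s[j]='b': π[12]=0 (border '')
j=13 s[j]='b': π[13]=0 (border '')
j=14 s[j]='a': π[14]=0 (border '')
j=15 s[j]='c': π[15]=1 (border 'c')
j=16 s[j]='a': k: 1→0; π[16]=0 (border '')
j=17 s[j]='a': π[17]=0 (border '')
j=18 s[j]='b': π[18]=0 (border '')
j=19 s[j]='a': π[19]=0 (border '')
j=20 s[j]='b': π[20]=0 (border '')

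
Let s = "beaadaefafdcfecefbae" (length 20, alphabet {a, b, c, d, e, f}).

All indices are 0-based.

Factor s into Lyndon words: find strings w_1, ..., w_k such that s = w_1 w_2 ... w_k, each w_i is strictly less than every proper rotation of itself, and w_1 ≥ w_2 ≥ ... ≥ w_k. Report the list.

["be", "aadaefafdcfecefbae"]

emit factor 1: 'be' (i=0, period=2)
emit factor 2: 'aadaefafdcfecefbae' (i=2, period=18)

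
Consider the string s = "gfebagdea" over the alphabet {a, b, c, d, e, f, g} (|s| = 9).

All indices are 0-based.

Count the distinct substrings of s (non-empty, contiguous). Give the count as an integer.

sorted suffixes:
  #0 SA[0]=8  'a'
  #1 SA[1]=4  'agdea'
  #2 SA[2]=3  'bagdea'
  #3 SA[3]=6  'dea'
  #4 SA[4]=7  'ea'
  #5 SA[5]=2  'ebagdea'
  #6 SA[6]=1  'febagdea'
  #7 SA[7]=5  'gdea'
  #8 SA[8]=0  'gfebagdea'

SA = [8, 4, 3, 6, 7, 2, 1, 5, 0]
i: (SA[i-1],SA[i]) lcp shared
  1: (8,4) 1 'a'
  2: (4,3) 0 ''
  3: (3,6) 0 ''
  4: (6,7) 0 ''
  5: (7,2) 1 'e'
  6: (2,1) 0 ''
  7: (1,5) 0 ''
  8: (5,0) 1 'g'

n(n+1)/2 = 9·10/2 = 45
Σ LCP = 0 + 1 + 0 + 0 + 0 + 1 + 0 + 0 + 1 = 3
distinct = 45 − 3 = 42

42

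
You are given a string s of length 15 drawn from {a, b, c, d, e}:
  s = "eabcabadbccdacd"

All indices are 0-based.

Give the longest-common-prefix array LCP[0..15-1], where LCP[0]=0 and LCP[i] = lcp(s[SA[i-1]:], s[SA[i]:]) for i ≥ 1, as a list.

rank→(start, suffix):
  0 → (4, 'abadbccdacd')
  1 → (1, 'abcabadbccdacd')
  2 → (12, 'acd')
  3 → (6, 'adbccdacd')
  4 → (5, 'badbccdacd')
  5 → (2, 'bcabadbccdacd')
  6 → (8, 'bccdacd')
  7 → (3, 'cabadbccdacd')
  8 → (9, 'ccdacd')
  9 → (13, 'cd')
  10 → (10, 'cdacd')
  11 → (14, 'd')
  12 → (11, 'dacd')
  13 → (7, 'dbccdacd')
  14 → (0, 'eabcabadbccdacd')

SA = [4, 1, 12, 6, 5, 2, 8, 3, 9, 13, 10, 14, 11, 7, 0]
i: (SA[i-1],SA[i]) lcp shared
  1: (4,1) 2 'ab'
  2: (1,12) 1 'a'
  3: (12,6) 1 'a'
  4: (6,5) 0 ''
  5: (5,2) 1 'b'
  6: (2,8) 2 'bc'
  7: (8,3) 0 ''
  8: (3,9) 1 'c'
  9: (9,13) 1 'c'
  10: (13,10) 2 'cd'
  11: (10,14) 0 ''
  12: (14,11) 1 'd'
  13: (11,7) 1 'd'
  14: (7,0) 0 ''

[0, 2, 1, 1, 0, 1, 2, 0, 1, 1, 2, 0, 1, 1, 0]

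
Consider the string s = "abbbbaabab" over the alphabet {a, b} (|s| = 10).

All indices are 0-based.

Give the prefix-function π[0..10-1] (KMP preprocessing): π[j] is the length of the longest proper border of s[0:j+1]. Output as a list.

π[0] = 0
j=1 s[j]='b': π[1]=0 (border '')
j=2 s[j]='b': π[2]=0 (border '')
j=3 s[j]='b': π[3]=0 (border '')
j=4 s[j]='b': π[4]=0 (border '')
j=5 s[j]='a': π[5]=1 (border 'a')
j=6 s[j]='a': k: 1→0; π[6]=1 (border 'a')
j=7 s[j]='b': π[7]=2 (border 'ab')
j=8 s[j]='a': k: 2→0; π[8]=1 (border 'a')
j=9 s[j]='b': π[9]=2 (border 'ab')

[0, 0, 0, 0, 0, 1, 1, 2, 1, 2]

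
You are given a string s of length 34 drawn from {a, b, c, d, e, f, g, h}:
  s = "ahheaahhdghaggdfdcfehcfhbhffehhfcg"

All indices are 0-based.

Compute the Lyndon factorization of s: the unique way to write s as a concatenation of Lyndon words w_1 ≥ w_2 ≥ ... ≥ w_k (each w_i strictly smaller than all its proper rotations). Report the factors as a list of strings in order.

emit factor 1: 'ahhe' (i=0, period=4)
emit factor 2: 'aahhdghaggdfdcfehcfhbhffehhfcg' (i=4, period=30)

["ahhe", "aahhdghaggdfdcfehcfhbhffehhfcg"]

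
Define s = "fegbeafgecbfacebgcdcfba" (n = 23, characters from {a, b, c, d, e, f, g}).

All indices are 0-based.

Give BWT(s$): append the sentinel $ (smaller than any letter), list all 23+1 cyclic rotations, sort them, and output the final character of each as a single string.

abfefgceegadcbcgfbc$aebf

rank  rotation                  last
    0  $fegbeafgecbfacebgcdcfba  a
    1  a$fegbeafgecbfacebgcdcfb  b
    2  acebgcdcfba$fegbeafgecbf  f
    3  afgecbfacebgcdcfba$fegbe  e
    4  ba$fegbeafgecbfacebgcdcf  f
    5  beafgecbfacebgcdcfba$feg  g
    6  bfacebgcdcfba$fegbeafgec  c
    7  bgcdcfba$fegbeafgecbface  e
    8  cbfacebgcdcfba$fegbeafge  e
    9  cdcfba$fegbeafgecbfacebg  g
   10  cebgcdcfba$fegbeafgecbfa  a
   11  cfba$fegbeafgecbfacebgcd  d
   12  dcfba$fegbeafgecbfacebgc  c
   13  eafgecbfacebgcdcfba$fegb  b
   14  ebgcdcfba$fegbeafgecbfac  c
   15  ecbfacebgcdcfba$fegbeafg  g
   16  egbeafgecbfacebgcdcfba$f  f
   17  facebgcdcfba$fegbeafgecb  b
   18  fba$fegbeafgecbfacebgcdc  c
   19  fegbeafgecbfacebgcdcfba$  $
   20  fgecbfacebgcdcfba$fegbea  a
   21  gbeafgecbfacebgcdcfba$fe  e
   22  gcdcfba$fegbeafgecbfaceb  b
   23  gecbfacebgcdcfba$fegbeaf  f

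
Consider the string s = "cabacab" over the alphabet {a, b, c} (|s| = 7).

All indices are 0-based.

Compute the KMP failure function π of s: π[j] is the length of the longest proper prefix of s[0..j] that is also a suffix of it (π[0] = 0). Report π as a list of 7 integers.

π[0] = 0
j=1 s[j]='a': π[1]=0 (border '')
j=2 s[j]='b': π[2]=0 (border '')
j=3 s[j]='a': π[3]=0 (border '')
j=4 s[j]='c': π[4]=1 (border 'c')
j=5 s[j]='a': π[5]=2 (border 'ca')
j=6 s[j]='b': π[6]=3 (border 'cab')

[0, 0, 0, 0, 1, 2, 3]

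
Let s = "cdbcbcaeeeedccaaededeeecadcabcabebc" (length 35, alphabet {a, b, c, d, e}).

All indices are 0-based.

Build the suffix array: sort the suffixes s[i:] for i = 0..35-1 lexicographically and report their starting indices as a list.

rank→(start, suffix):
  0 → (14, 'aaededeeecadcabcabebc')
  1 → (27, 'abcabebc')
  2 → (30, 'abebc')
  3 → (24, 'adcabcabebc')
  4 → (15, 'aededeeecadcabcabebc')
  5 → (6, 'aeeeedccaaededeeecadcabcabebc')
  6 → (33, 'bc')
  7 → (28, 'bcabebc')
  8 → (4, 'bcaeeeedccaaededeeecadcabcabebc')
  9 → (2, 'bcbcaeeeedccaaededeeecadcabcabebc')
  10 → (31, 'bebc')
  11 → (34, 'c')
  12 → (13, 'caaededeeecadcabcabebc')
  13 → (26, 'cabcabebc')
  14 → (29, 'cabebc')
  15 → (23, 'cadcabcabebc')
  16 → (5, 'caeeeedccaaededeeecadcabcabebc')
  17 → (3, 'cbcaeeeedccaaededeeecadcabcabebc')
  18 → (12, 'ccaaededeeecadcabcabebc')
  19 → (0, 'cdbcbcaeeeedccaaededeeecadcabcabebc')
  20 → (1, 'dbcbcaeeeedccaaededeeecadcabcabebc')
  21 → (25, 'dcabcabebc')
  22 → (11, 'dccaaededeeecadcabcabebc')
  23 → (17, 'dedeeecadcabcabebc')
  24 → (19, 'deeecadcabcabebc')
  25 → (32, 'ebc')
  26 → (22, 'ecadcabcabebc')
  27 → (10, 'edccaaededeeecadcabcabebc')
  28 → (16, 'ededeeecadcabcabebc')
  29 → (18, 'edeeecadcabcabebc')
  30 → (21, 'eecadcabcabebc')
  31 → (9, 'eedccaaededeeecadcabcabebc')
  32 → (20, 'eeecadcabcabebc')
  33 → (8, 'eeedccaaededeeecadcabcabebc')
  34 → (7, 'eeeedccaaededeeecadcabcabebc')

[14, 27, 30, 24, 15, 6, 33, 28, 4, 2, 31, 34, 13, 26, 29, 23, 5, 3, 12, 0, 1, 25, 11, 17, 19, 32, 22, 10, 16, 18, 21, 9, 20, 8, 7]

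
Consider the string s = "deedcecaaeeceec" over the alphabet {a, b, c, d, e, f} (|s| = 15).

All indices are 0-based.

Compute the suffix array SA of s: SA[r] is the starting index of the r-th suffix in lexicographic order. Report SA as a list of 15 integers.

[7, 8, 14, 6, 4, 11, 3, 0, 13, 5, 10, 2, 12, 9, 1]

sorted suffixes:
  #0 SA[0]=7  'aaeeceec'
  #1 SA[1]=8  'aeeceec'
  #2 SA[2]=14  'c'
  #3 SA[3]=6  'caaeeceec'
  #4 SA[4]=4  'cecaaeeceec'
  #5 SA[5]=11  'ceec'
  #6 SA[6]=3  'dcecaaeeceec'
  #7 SA[7]=0  'deedcecaaeeceec'
  #8 SA[8]=13  'ec'
  #9 SA[9]=5  'ecaaeeceec'
  #10 SA[10]=10  'eceec'
  #11 SA[11]=2  'edcecaaeeceec'
  #12 SA[12]=12  'eec'
  #13 SA[13]=9  'eeceec'
  #14 SA[14]=1  'eedcecaaeeceec'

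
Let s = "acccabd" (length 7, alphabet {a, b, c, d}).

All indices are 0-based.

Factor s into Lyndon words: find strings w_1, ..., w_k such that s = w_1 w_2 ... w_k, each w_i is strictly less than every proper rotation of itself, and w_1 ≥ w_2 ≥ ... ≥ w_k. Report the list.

["accc", "abd"]

emit factor 1: 'accc' (i=0, period=4)
emit factor 2: 'abd' (i=4, period=3)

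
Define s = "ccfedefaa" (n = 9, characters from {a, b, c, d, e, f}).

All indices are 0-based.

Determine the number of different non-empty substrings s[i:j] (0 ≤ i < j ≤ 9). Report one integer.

41

sorted suffixes:
  #0 SA[0]=8  'a'
  #1 SA[1]=7  'aa'
  #2 SA[2]=0  'ccfedefaa'
  #3 SA[3]=1  'cfedefaa'
  #4 SA[4]=4  'defaa'
  #5 SA[5]=3  'edefaa'
  #6 SA[6]=5  'efaa'
  #7 SA[7]=6  'faa'
  #8 SA[8]=2  'fedefaa'

SA = [8, 7, 0, 1, 4, 3, 5, 6, 2]
rank  pair      lcp
   1  s[8:],s[7:]  1  'a'
   2  s[7:],s[0:]  0  ''
   3  s[0:],s[1:]  1  'c'
   4  s[1:],s[4:]  0  ''
   5  s[4:],s[3:]  0  ''
   6  s[3:],s[5:]  1  'e'
   7  s[5:],s[6:]  0  ''
   8  s[6:],s[2:]  1  'f'

n(n+1)/2 = 9·10/2 = 45
Σ LCP = 0 + 1 + 0 + 1 + 0 + 0 + 1 + 0 + 1 = 4
distinct = 45 − 4 = 41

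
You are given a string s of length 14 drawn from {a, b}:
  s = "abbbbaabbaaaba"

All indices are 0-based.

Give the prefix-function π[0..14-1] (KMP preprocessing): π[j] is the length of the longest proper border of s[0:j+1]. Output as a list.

π[0] = 0
j=1 s[j]='b': π[1]=0 (border '')
j=2 s[j]='b': π[2]=0 (border '')
j=3 s[j]='b': π[3]=0 (border '')
j=4 s[j]='b': π[4]=0 (border '')
j=5 s[j]='a': π[5]=1 (border 'a')
j=6 s[j]='a': k: 1→0; π[6]=1 (border 'a')
j=7 s[j]='b': π[7]=2 (border 'ab')
j=8 s[j]='b': π[8]=3 (border 'abb')
j=9 s[j]='a': k: 3→0; π[9]=1 (border 'a')
j=10 s[j]='a': k: 1→0; π[10]=1 (border 'a')
j=11 s[j]='a': k: 1→0; π[11]=1 (border 'a')
j=12 s[j]='b': π[12]=2 (border 'ab')
j=13 s[j]='a': k: 2→0; π[13]=1 (border 'a')

[0, 0, 0, 0, 0, 1, 1, 2, 3, 1, 1, 1, 2, 1]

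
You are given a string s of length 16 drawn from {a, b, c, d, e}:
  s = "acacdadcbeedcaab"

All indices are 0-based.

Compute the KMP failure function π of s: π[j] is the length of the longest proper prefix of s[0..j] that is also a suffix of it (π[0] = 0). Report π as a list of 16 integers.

[0, 0, 1, 2, 0, 1, 0, 0, 0, 0, 0, 0, 0, 1, 1, 0]

π[0] = 0
j=1 s[j]='c': π[1]=0 (border '')
j=2 s[j]='a': π[2]=1 (border 'a')
j=3 s[j]='c': π[3]=2 (border 'ac')
j=4 s[j]='d': k: 2→0; π[4]=0 (border '')
j=5 s[j]='a': π[5]=1 (border 'a')
j=6 s[j]='d': k: 1→0; π[6]=0 (border '')
j=7 s[j]='c': π[7]=0 (border '')
j=8 s[j]='b': π[8]=0 (border '')
j=9 s[j]='e': π[9]=0 (border '')
j=10 s[j]='e': π[10]=0 (border '')
j=11 s[j]='d': π[11]=0 (border '')
j=12 s[j]='c': π[12]=0 (border '')
j=13 s[j]='a': π[13]=1 (border 'a')
j=14 s[j]='a': k: 1→0; π[14]=1 (border 'a')
j=15 s[j]='b': k: 1→0; π[15]=0 (border '')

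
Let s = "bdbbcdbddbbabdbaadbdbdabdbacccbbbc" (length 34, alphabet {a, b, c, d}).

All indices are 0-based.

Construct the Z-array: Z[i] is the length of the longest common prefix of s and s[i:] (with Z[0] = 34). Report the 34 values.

[34, 0, 1, 1, 0, 0, 2, 0, 0, 1, 1, 0, 3, 0, 1, 0, 0, 0, 3, 0, 2, 0, 0, 3, 0, 1, 0, 0, 0, 0, 1, 1, 1, 0]

Z[0]=34
i=1: outside box; Z[1]=0
i=2: outside box; Z[2]=1 grow→box=[2,3)
i=3: outside box; Z[3]=1 grow→box=[3,4)
i=4: outside box; Z[4]=0
i=5: outside box; Z[5]=0
i=6: outside box; Z[6]=2 grow→box=[6,8)
i=7: min(r-i=1, Z[1]=0)=0; Z[7]=0
i=8: outside box; Z[8]=0
i=9: outside box; Z[9]=1 grow→box=[9,10)
i=10: outside box; Z[10]=1 grow→box=[10,11)
i=11: outside box; Z[11]=0
i=12: outside box; Z[12]=3 grow→box=[12,15)
i=13: min(r-i=2, Z[1]=0)=0; Z[13]=0
i=14: min(r-i=1, Z[2]=1)=1; Z[14]=1
i=15: outside box; Z[15]=0
i=16: outside box; Z[16]=0
i=17: outside box; Z[17]=0
i=18: outside box; Z[18]=3 grow→box=[18,21)
i=19: min(r-i=2, Z[1]=0)=0; Z[19]=0
i=20: min(r-i=1, Z[2]=1)=1; Z[20]=2 grow→box=[20,22)
i=21: min(r-i=1, Z[1]=0)=0; Z[21]=0
i=22: outside box; Z[22]=0
i=23: outside box; Z[23]=3 grow→box=[23,26)
i=24: min(r-i=2, Z[1]=0)=0; Z[24]=0
i=25: min(r-i=1, Z[2]=1)=1; Z[25]=1
i=26: outside box; Z[26]=0
i=27: outside box; Z[27]=0
i=28: outside box; Z[28]=0
i=29: outside box; Z[29]=0
i=30: outside box; Z[30]=1 grow→box=[30,31)
i=31: outside box; Z[31]=1 grow→box=[31,32)
i=32: outside box; Z[32]=1 grow→box=[32,33)
i=33: outside box; Z[33]=0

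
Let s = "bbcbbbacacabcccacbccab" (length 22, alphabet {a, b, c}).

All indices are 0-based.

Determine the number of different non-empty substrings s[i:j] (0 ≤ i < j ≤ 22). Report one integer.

rank→(start, suffix):
  0 → (20, 'ab')
  1 → (10, 'abcccacbccab')
  2 → (8, 'acabcccacbccab')
  3 → (6, 'acacabcccacbccab')
  4 → (15, 'acbccab')
  5 → (21, 'b')
  6 → (5, 'bacacabcccacbccab')
  7 → (4, 'bbacacabcccacbccab')
  8 → (3, 'bbbacacabcccacbccab')
  9 → (0, 'bbcbbbacacabcccacbccab')
  10 → (1, 'bcbbbacacabcccacbccab')
  11 → (17, 'bccab')
  12 → (11, 'bcccacbccab')
  13 → (19, 'cab')
  14 → (9, 'cabcccacbccab')
  15 → (7, 'cacabcccacbccab')
  16 → (14, 'cacbccab')
  17 → (2, 'cbbbacacabcccacbccab')
  18 → (16, 'cbccab')
  19 → (18, 'ccab')
  20 → (13, 'ccacbccab')
  21 → (12, 'cccacbccab')

SA = [20, 10, 8, 6, 15, 21, 5, 4, 3, 0, 1, 17, 11, 19, 9, 7, 14, 2, 16, 18, 13, 12]
[i] adj suffixes → lcp
  [1] 20/10 → 2 ('ab')
  [2] 10/8 → 1 ('a')
  [3] 8/6 → 3 ('aca')
  [4] 6/15 → 2 ('ac')
  [5] 15/21 → 0 ('')
  [6] 21/5 → 1 ('b')
  [7] 5/4 → 1 ('b')
  [8] 4/3 → 2 ('bb')
  [9] 3/0 → 2 ('bb')
  [10] 0/1 → 1 ('b')
  [11] 1/17 → 2 ('bc')
  [12] 17/11 → 3 ('bcc')
  [13] 11/19 → 0 ('')
  [14] 19/9 → 3 ('cab')
  [15] 9/7 → 2 ('ca')
  [16] 7/14 → 3 ('cac')
  [17] 14/2 → 1 ('c')
  [18] 2/16 → 2 ('cb')
  [19] 16/18 → 1 ('c')
  [20] 18/13 → 3 ('cca')
  [21] 13/12 → 2 ('cc')

n(n+1)/2 = 22·23/2 = 253
Σ LCP = 0 + 2 + 1 + 3 + 2 + 0 + 1 + 1 + 2 + 2 + 1 + 2 + 3 + 0 + 3 + 2 + 3 + 1 + 2 + 1 + 3 + 2 = 37
distinct = 253 − 37 = 216

216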